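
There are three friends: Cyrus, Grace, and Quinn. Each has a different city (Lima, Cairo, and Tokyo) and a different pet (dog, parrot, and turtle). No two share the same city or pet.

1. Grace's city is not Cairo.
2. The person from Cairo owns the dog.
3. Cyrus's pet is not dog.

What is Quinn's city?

With clues 1–3, Lima and Tokyo are impossible for Quinn's city.
That leaves Cairo.

Cairo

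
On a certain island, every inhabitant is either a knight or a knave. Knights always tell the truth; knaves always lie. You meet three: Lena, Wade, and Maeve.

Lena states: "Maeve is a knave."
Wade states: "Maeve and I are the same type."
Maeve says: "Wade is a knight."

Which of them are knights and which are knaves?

Lena: knave, Wade: knight, Maeve: knight

Consider Lena. Suppose Lena is a knight.
Then no assignment of the remaining roles makes every statement match its speaker's type — contradiction.
So Lena is a knave.
Consider Wade. Suppose Wade is a knave.
Then no assignment of the remaining roles makes every statement match its speaker's type — contradiction.
So Wade is a knight.
With that fixed, Maeve's statement is true, so Maeve is a knight.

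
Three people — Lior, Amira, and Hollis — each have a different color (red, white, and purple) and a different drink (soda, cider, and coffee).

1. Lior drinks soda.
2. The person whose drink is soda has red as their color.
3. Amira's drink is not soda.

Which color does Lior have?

With clues 1–2, purple and white are impossible for Lior's color.
That leaves red.

red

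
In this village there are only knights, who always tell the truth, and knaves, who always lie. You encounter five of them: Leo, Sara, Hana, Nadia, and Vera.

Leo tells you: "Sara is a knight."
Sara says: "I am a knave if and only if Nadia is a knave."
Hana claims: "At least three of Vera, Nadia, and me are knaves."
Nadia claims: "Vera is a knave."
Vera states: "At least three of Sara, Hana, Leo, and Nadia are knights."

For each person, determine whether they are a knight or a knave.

Leo: knave, Sara: knave, Hana: knave, Nadia: knight, Vera: knave

Consider Leo. Suppose Leo is a knight.
Then no assignment of the remaining roles makes every statement match its speaker's type — contradiction.
So Leo is a knave.
Consider Sara. Suppose Sara is a knight.
Then Leo's statement comes out true, contradicting Leo being a knave.
So Sara is a knave.
With that fixed, Vera's statement is false, so Vera is a knave.
With that fixed, Nadia's statement is true, so Nadia is a knight.
With that fixed, Hana's statement is false, so Hana is a knave.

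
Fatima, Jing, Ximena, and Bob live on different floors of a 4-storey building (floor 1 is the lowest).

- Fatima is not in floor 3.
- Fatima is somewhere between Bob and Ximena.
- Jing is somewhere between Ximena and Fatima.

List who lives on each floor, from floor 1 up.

Bob, Fatima, Jing, Ximena

From clue 1: Fatima is in {1,2,4}.
From clues 1–2: Fatima → floor 2.
From clues 1–3: Bob → floor 1, Jing → floor 3, Ximena → floor 4.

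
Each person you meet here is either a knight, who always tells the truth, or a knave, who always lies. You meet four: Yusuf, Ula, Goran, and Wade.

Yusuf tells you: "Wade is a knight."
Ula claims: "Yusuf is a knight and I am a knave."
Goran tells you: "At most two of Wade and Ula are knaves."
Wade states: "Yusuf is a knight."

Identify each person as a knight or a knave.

Regardless of anyone's role, Goran's statement is true, so Goran is a knight.
Consider Yusuf. Suppose Yusuf is a knight.
Then whichever role Ula has, Ula's statement has the wrong truth value — contradiction.
So Yusuf is a knave.
With that fixed, Ula's statement is false, so Ula is a knave.
With that fixed, Wade's statement is false, so Wade is a knave.

Yusuf: knave, Ula: knave, Goran: knight, Wade: knave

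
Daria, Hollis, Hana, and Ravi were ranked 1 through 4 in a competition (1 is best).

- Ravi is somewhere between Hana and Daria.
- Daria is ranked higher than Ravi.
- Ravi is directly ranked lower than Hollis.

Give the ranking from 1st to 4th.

From clue 1: Ravi is in {2,3}.
From clues 1–2: Daria is in {1,2}.
From clues 1–3: Daria → rank 1, Hollis → rank 2, Ravi → rank 3, Hana → rank 4.

Daria, Hollis, Ravi, Hana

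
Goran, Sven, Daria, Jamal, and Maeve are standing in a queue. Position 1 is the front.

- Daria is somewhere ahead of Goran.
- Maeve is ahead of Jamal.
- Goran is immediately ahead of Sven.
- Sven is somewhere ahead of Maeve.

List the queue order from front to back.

Daria, Goran, Sven, Maeve, Jamal

From clue 1: Goran is in {2,3,4,5}.
From clues 1–3: Goran is in {2,3,4}.
From clues 1–4: Daria → position 1, Goran → position 2, Sven → position 3, Maeve → position 4, Jamal → position 5.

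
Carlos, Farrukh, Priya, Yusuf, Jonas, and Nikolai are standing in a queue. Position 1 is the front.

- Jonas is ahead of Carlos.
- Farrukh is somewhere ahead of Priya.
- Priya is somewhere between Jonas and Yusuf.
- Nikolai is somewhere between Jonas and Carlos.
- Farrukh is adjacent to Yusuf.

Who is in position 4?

With clues 1–5, Carlos, Farrukh, Nikolai, Priya, and Yusuf are ruled out for position 4.
So position 4 is Jonas.

Jonas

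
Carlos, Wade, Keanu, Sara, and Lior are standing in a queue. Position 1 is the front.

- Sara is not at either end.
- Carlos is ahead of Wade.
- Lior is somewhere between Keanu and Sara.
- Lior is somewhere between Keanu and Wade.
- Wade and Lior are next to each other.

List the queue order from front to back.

Carlos, Sara, Wade, Lior, Keanu

From clue 1: Sara is in {2,3,4}.
From clues 1–4: Wade is in {2,3,5}.
From clues 1–5: Carlos → position 1, Sara → position 2, Wade → position 3, Lior → position 4, Keanu → position 5.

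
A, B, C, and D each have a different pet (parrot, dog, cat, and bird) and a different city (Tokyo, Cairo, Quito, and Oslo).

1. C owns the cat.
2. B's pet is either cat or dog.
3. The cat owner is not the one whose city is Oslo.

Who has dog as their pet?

Clue 1 rules out C for the one with pet dog.
With clues 1–2, A and D are impossible for the one with pet dog.
That leaves B.

B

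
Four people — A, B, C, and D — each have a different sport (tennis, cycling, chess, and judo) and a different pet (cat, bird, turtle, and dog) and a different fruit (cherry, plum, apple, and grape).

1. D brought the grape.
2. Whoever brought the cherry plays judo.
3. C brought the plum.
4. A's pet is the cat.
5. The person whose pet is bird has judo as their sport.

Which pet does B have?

With clues 1–4, cat is impossible for B's pet.
With clues 1–5, dog and turtle are impossible for B's pet.
That leaves bird.

bird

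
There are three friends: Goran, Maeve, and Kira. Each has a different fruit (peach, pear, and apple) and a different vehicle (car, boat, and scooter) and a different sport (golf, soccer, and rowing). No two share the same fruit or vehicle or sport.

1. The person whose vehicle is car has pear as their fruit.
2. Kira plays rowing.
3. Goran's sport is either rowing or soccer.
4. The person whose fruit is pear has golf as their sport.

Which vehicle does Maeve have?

With clues 1–4, boat and scooter are impossible for Maeve's vehicle.
That leaves car.

car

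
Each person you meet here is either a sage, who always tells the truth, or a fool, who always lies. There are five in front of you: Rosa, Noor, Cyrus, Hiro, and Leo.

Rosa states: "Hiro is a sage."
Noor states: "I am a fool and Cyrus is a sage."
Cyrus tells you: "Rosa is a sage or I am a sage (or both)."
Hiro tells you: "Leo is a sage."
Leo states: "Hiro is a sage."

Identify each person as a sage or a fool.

Rosa: fool, Noor: fool, Cyrus: fool, Hiro: fool, Leo: fool

Consider Rosa. Suppose Rosa is a sage.
Then no assignment of the remaining roles makes every statement match its speaker's type — contradiction.
So Rosa is a fool.
Consider Noor. Suppose Noor is a sage.
Then Noor's own statement would have to be true, but it can't be — contradiction.
So Noor is a fool.
Consider Cyrus. Suppose Cyrus is a sage.
Then Noor's statement comes out true, contradicting Noor being a fool.
So Cyrus is a fool.
Consider Hiro. Suppose Hiro is a sage.
Then Rosa's statement comes out true, contradicting Rosa being a fool.
So Hiro is a fool.
With that fixed, Leo's statement is false, so Leo is a fool.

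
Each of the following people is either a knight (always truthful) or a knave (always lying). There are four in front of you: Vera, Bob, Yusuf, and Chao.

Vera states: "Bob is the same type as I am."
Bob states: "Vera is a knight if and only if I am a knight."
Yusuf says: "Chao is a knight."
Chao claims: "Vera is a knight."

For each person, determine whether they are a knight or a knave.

Vera: knight, Bob: knight, Yusuf: knight, Chao: knight

Consider Vera. Suppose Vera is a knave.
Then whichever role Bob has, Bob's statement has the wrong truth value — contradiction.
So Vera is a knight.
With that fixed, Chao's statement is true, so Chao is a knight.
With that fixed, Yusuf's statement is true, so Yusuf is a knight.
Consider Bob. Suppose Bob is a knave.
Then Vera's statement comes out false, contradicting Vera being a knight.
So Bob is a knight.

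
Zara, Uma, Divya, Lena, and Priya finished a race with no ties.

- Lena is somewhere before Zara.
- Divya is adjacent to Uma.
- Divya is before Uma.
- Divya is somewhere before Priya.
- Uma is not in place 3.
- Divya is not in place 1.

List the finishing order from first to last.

From clue 1: Zara is in {2,3,4,5}.
From clues 1–4: Zara is in {2,4,5}.
From clues 1–5: Uma is in {2,4}.
From clues 1–6: Lena → place 1, Zara → place 2, Divya → place 3, Uma → place 4, Priya → place 5.

Lena, Zara, Divya, Uma, Priya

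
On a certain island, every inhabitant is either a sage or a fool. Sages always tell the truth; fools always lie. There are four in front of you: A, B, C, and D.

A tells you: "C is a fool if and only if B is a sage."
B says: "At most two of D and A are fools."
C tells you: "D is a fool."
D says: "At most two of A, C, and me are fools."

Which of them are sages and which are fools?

Regardless of anyone's role, B's statement is true, so B is a sage.
Consider A. Suppose A is a fool.
Then no assignment of the remaining roles makes every statement match its speaker's type — contradiction.
So A is a sage.
With that fixed, D's statement is true, so D is a sage.
With that fixed, C's statement is false, so C is a fool.

A: sage, B: sage, C: fool, D: sage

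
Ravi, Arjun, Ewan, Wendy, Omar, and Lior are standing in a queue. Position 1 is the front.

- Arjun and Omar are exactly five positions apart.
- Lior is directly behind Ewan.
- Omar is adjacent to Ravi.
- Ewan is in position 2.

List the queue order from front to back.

Arjun, Ewan, Lior, Wendy, Ravi, Omar

From clue 1: Arjun is in {1,6}.
From clues 1–3: Ravi is in {2,5}.
From clues 1–4: Arjun → position 1, Ewan → position 2, Lior → position 3, Wendy → position 4, Ravi → position 5, Omar → position 6.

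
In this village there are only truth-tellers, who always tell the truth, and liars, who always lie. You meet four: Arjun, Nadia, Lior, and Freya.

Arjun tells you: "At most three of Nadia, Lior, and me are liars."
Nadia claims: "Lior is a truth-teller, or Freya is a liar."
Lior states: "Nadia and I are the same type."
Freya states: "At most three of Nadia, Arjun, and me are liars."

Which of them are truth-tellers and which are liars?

Regardless of anyone's role, Arjun's statement is true, so Arjun is a truth-teller.
With that fixed, Freya's statement is true, so Freya is a truth-teller.
Consider Nadia. Suppose Nadia is a liar.
Then whichever role Lior has, Lior's statement has the wrong truth value — contradiction.
So Nadia is a truth-teller.
Consider Lior. Suppose Lior is a liar.
Then Nadia's statement comes out false, contradicting Nadia being a truth-teller.
So Lior is a truth-teller.

Arjun: truth-teller, Nadia: truth-teller, Lior: truth-teller, Freya: truth-teller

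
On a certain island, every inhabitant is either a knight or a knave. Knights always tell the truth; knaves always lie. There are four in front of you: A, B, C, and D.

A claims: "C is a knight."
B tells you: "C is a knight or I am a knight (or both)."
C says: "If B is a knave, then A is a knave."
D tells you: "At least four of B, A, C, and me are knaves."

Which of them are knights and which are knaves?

A: knight, B: knight, C: knight, D: knave

Consider A. Suppose A is a knave.
Then no assignment of the remaining roles makes every statement match its speaker's type — contradiction.
So A is a knight.
With that fixed, D's statement is false, so D is a knave.
Consider B. Suppose B is a knave.
Then no assignment of the remaining roles makes every statement match its speaker's type — contradiction.
So B is a knight.
With that fixed, C's statement is true, so C is a knight.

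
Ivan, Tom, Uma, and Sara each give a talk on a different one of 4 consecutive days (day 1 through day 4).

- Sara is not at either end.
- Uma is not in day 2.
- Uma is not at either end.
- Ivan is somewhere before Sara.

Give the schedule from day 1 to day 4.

From clue 1: Sara is in {2,3}.
From clues 1–3: Sara → day 2, Uma → day 3.
From clues 1–4: Ivan → day 1, Tom → day 4.

Ivan, Sara, Uma, Tom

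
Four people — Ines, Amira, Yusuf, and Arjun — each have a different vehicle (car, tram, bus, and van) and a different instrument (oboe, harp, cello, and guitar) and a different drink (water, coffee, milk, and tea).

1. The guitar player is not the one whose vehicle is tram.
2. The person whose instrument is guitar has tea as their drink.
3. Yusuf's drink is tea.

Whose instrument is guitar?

With clues 1–3, Amira, Arjun, and Ines are impossible for the one with instrument guitar.
That leaves Yusuf.

Yusuf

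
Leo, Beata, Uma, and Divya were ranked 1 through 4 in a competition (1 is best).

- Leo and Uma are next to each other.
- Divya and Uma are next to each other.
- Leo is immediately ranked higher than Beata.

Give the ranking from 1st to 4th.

From clues 1–2: Beata is in {1,4}.
From clues 1–3: Divya → rank 1, Uma → rank 2, Leo → rank 3, Beata → rank 4.

Divya, Uma, Leo, Beata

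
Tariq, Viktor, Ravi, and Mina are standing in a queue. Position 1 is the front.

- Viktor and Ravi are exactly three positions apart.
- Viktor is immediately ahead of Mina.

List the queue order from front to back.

From clue 1: Tariq is in {2,3}.
From clues 1–2: Viktor → position 1, Mina → position 2, Tariq → position 3, Ravi → position 4.

Viktor, Mina, Tariq, Ravi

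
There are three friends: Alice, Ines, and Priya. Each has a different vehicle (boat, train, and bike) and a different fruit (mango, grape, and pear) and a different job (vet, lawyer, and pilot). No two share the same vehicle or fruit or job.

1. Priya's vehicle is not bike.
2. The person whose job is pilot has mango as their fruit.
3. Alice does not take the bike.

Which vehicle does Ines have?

With clues 1–3, boat and train are impossible for Ines's vehicle.
That leaves bike.

bike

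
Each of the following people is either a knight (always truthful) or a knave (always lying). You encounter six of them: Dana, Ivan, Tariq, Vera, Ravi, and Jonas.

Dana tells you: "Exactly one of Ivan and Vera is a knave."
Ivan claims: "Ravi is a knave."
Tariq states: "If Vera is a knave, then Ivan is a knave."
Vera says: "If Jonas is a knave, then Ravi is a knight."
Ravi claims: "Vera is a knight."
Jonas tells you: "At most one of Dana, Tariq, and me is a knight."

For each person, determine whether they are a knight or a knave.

Dana: knight, Ivan: knave, Tariq: knight, Vera: knight, Ravi: knight, Jonas: knave

Consider Dana. Suppose Dana is a knave.
Then no assignment of the remaining roles makes every statement match its speaker's type — contradiction.
So Dana is a knight.
Consider Ivan. Suppose Ivan is a knight.
Then no assignment of the remaining roles makes every statement match its speaker's type — contradiction.
So Ivan is a knave.
With that fixed, Tariq's statement is true, so Tariq is a knight.
With that fixed, Jonas's statement is false, so Jonas is a knave.
Consider Vera. Suppose Vera is a knave.
Then Dana's statement comes out false, contradicting Dana being a knight.
So Vera is a knight.
With that fixed, Ravi's statement is true, so Ravi is a knight.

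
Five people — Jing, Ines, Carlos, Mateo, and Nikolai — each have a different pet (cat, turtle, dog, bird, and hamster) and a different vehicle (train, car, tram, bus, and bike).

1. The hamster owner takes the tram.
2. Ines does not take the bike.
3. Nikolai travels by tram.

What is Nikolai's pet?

With clues 1–3, bird, cat, dog, and turtle are impossible for Nikolai's pet.
That leaves hamster.

hamster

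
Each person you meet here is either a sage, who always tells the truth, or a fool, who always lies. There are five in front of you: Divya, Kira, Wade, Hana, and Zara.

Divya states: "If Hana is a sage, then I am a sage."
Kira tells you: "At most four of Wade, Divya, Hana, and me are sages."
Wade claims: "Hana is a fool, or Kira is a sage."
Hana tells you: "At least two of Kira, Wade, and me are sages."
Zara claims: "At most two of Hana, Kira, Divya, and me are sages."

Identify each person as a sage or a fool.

Regardless of anyone's role, Kira's statement is true, so Kira is a sage.
With that fixed, Wade's statement is true, so Wade is a sage.
With that fixed, Hana's statement is true, so Hana is a sage.
Consider Divya. Suppose Divya is a fool.
Then whichever role Zara has, Zara's statement has the wrong truth value — contradiction.
So Divya is a sage.
With that fixed, Zara's statement is false, so Zara is a fool.

Divya: sage, Kira: sage, Wade: sage, Hana: sage, Zara: fool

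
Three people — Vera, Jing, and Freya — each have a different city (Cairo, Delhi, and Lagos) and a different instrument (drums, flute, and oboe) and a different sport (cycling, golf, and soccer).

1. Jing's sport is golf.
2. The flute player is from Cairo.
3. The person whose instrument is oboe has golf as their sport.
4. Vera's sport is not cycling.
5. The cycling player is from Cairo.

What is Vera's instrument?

drums

With clues 1–3, oboe is impossible for Vera's instrument.
With clues 1–5, flute is impossible for Vera's instrument.
That leaves drums.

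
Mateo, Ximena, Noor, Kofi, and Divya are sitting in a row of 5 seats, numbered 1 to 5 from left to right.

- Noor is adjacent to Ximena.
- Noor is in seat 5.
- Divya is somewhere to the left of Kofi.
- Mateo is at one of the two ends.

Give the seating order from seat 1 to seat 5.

From clues 1–2: Ximena → seat 4, Noor → seat 5.
From clues 1–3: Kofi is in {2,3}.
From clues 1–4: Mateo → seat 1, Divya → seat 2, Kofi → seat 3.

Mateo, Divya, Kofi, Ximena, Noor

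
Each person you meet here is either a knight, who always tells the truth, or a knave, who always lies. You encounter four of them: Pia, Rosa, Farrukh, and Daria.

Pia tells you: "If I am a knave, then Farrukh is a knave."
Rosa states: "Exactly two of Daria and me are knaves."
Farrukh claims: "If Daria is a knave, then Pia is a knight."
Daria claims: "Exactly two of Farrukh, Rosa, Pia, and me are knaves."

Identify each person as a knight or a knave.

Consider Pia. Suppose Pia is a knight.
Then no assignment of the remaining roles makes every statement match its speaker's type — contradiction.
So Pia is a knave.
Consider Rosa. Suppose Rosa is a knight.
Then Rosa's own statement would have to be true, but it can't be — contradiction.
So Rosa is a knave.
Consider Farrukh. Suppose Farrukh is a knave.
Then Pia's statement comes out true, contradicting Pia being a knave.
So Farrukh is a knight.
Consider Daria. Suppose Daria is a knave.
Then Rosa's statement comes out true, contradicting Rosa being a knave.
So Daria is a knight.

Pia: knave, Rosa: knave, Farrukh: knight, Daria: knight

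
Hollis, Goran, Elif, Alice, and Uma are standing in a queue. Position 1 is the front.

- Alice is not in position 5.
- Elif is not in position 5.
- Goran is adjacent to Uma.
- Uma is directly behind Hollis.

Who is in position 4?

With clues 1–3, Hollis is ruled out for position 4.
With clues 1–4, Alice, Elif, and Goran are ruled out for position 4.
So position 4 is Uma.

Uma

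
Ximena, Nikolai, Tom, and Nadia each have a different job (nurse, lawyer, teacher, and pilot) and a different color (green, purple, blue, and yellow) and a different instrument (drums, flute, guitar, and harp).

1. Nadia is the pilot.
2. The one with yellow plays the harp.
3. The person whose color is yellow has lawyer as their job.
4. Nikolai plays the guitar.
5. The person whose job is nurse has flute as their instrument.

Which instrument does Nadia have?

drums

With clues 1–3, harp is impossible for Nadia's instrument.
With clues 1–4, guitar is impossible for Nadia's instrument.
With clues 1–5, flute is impossible for Nadia's instrument.
That leaves drums.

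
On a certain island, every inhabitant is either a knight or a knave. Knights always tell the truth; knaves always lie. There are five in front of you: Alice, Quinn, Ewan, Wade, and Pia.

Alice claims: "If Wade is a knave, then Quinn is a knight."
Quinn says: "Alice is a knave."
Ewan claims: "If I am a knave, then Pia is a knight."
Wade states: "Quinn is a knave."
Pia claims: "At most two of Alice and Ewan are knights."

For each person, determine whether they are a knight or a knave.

Alice: knight, Quinn: knave, Ewan: knight, Wade: knight, Pia: knight

Regardless of anyone's role, Pia's statement is true, so Pia is a knight.
With that fixed, Ewan's statement is true, so Ewan is a knight.
Consider Alice. Suppose Alice is a knave.
Then no assignment of the remaining roles makes every statement match its speaker's type — contradiction.
So Alice is a knight.
With that fixed, Quinn's statement is false, so Quinn is a knave.
With that fixed, Wade's statement is true, so Wade is a knight.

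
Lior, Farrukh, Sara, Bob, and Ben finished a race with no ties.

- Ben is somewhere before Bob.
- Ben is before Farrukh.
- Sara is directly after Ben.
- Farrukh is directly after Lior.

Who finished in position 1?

Ben

With clue 1, Bob is ruled out for place 1.
With clues 1–2, Farrukh is ruled out for place 1.
With clues 1–3, Sara is ruled out for place 1.
With clues 1–4, Lior is ruled out for place 1.
So place 1 is Ben.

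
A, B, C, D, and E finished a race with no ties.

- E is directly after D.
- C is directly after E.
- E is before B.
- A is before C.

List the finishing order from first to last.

From clue 1: D is in {1,2,3,4}.
From clues 1–2: C is in {3,4,5}.
From clues 1–3: B is in {4,5}.
From clues 1–4: A → place 1, D → place 2, E → place 3, C → place 4, B → place 5.

A, D, E, C, B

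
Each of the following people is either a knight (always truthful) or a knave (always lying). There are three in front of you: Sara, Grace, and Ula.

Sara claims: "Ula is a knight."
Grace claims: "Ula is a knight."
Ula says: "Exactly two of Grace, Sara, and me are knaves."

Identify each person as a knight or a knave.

Sara: knave, Grace: knave, Ula: knave

Consider Sara. Suppose Sara is a knight.
Then no assignment of the remaining roles makes every statement match its speaker's type — contradiction.
So Sara is a knave.
Consider Grace. Suppose Grace is a knight.
Then whichever role Ula has, Ula's statement has the wrong truth value — contradiction.
So Grace is a knave.
Consider Ula. Suppose Ula is a knight.
Then Sara's statement comes out true, contradicting Sara being a knave.
So Ula is a knave.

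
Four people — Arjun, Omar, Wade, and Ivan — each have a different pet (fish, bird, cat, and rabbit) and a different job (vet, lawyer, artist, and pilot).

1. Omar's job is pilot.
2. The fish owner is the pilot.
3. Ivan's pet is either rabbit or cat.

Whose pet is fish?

Omar

With clues 1–2, Arjun, Ivan, and Wade are impossible for the one with pet fish.
That leaves Omar.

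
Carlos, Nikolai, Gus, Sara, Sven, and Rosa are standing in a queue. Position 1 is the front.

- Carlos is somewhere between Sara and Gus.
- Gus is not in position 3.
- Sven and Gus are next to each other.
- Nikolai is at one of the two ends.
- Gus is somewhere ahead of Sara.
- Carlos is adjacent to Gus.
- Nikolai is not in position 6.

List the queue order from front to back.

From clue 1: Carlos is in {2,3,4,5}.
From clues 1–4: Nikolai is in {1,6}.
From clues 1–6: Carlos is in {3,5}.
From clues 1–7: Nikolai → position 1, Rosa → position 2, Sven → position 3, Gus → position 4, Carlos → position 5, Sara → position 6.

Nikolai, Rosa, Sven, Gus, Carlos, Sara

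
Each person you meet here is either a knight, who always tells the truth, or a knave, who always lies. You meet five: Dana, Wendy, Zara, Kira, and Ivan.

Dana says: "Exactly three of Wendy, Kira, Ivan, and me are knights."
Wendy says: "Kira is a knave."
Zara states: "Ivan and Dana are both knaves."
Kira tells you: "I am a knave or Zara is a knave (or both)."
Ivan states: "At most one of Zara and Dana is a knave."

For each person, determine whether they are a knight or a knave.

Consider Dana. Suppose Dana is a knave.
Then no assignment of the remaining roles makes every statement match its speaker's type — contradiction.
So Dana is a knight.
With that fixed, Zara's statement is false, so Zara is a knave.
With that fixed, Kira's statement is true, so Kira is a knight.
With that fixed, Ivan's statement is true, so Ivan is a knight.
With that fixed, Wendy's statement is false, so Wendy is a knave.

Dana: knight, Wendy: knave, Zara: knave, Kira: knight, Ivan: knight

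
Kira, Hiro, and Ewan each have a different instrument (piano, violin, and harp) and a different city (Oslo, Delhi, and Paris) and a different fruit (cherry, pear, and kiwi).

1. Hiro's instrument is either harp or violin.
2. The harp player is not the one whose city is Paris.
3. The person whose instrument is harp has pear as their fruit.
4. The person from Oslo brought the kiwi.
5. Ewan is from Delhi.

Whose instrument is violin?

Hiro

With clues 1–5, Ewan and Kira are impossible for the one with instrument violin.
That leaves Hiro.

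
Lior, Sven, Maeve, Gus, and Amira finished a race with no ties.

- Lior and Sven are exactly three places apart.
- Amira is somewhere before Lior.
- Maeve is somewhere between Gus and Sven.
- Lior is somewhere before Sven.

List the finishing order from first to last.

Amira, Lior, Gus, Maeve, Sven

From clue 1: Lior is in {1,2,4,5}.
From clues 1–2: Lior is in {2,4,5}.
From clues 1–4: Amira → place 1, Lior → place 2, Gus → place 3, Maeve → place 4, Sven → place 5.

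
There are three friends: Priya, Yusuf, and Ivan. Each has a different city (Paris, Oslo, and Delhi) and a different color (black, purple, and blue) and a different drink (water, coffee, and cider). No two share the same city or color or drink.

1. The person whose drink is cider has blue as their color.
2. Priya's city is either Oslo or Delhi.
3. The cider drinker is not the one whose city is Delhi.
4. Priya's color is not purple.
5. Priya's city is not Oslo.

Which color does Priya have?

black

With clues 1–4, purple is impossible for Priya's color.
With clues 1–5, blue is impossible for Priya's color.
That leaves black.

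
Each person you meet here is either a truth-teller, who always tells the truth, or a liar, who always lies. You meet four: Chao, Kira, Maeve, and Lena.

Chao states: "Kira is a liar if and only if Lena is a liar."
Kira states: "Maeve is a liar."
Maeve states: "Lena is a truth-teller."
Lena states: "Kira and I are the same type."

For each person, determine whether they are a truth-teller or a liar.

Consider Chao. Suppose Chao is a truth-teller.
Then no assignment of the remaining roles makes every statement match its speaker's type — contradiction.
So Chao is a liar.
Consider Kira. Suppose Kira is a liar.
Then whichever role Lena has, Lena's statement has the wrong truth value — contradiction.
So Kira is a truth-teller.
Consider Maeve. Suppose Maeve is a truth-teller.
Then Kira's statement comes out false, contradicting Kira being a truth-teller.
So Maeve is a liar.
Consider Lena. Suppose Lena is a truth-teller.
Then Chao's statement comes out true, contradicting Chao being a liar.
So Lena is a liar.

Chao: liar, Kira: truth-teller, Maeve: liar, Lena: liar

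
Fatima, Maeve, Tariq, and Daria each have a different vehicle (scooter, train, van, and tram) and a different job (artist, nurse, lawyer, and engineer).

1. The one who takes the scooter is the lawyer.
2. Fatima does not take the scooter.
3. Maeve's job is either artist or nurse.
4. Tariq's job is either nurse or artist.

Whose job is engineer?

Fatima

With clues 1–3, Maeve is impossible for the one with job engineer.
With clues 1–4, Daria and Tariq are impossible for the one with job engineer.
That leaves Fatima.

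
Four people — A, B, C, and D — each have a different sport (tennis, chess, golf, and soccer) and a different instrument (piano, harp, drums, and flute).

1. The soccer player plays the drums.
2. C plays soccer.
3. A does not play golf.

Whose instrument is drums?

C

With clues 1–2, A, B, and D are impossible for the one with instrument drums.
That leaves C.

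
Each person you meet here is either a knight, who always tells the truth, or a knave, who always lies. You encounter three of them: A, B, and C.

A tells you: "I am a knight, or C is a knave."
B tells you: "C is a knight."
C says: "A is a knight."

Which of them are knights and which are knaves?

Consider A. Suppose A is a knave.
Then no assignment of the remaining roles makes every statement match its speaker's type — contradiction.
So A is a knight.
With that fixed, C's statement is true, so C is a knight.
With that fixed, B's statement is true, so B is a knight.

A: knight, B: knight, C: knight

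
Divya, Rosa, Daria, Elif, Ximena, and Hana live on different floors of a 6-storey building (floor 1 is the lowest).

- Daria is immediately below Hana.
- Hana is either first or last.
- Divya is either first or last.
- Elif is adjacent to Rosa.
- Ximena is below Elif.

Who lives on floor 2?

With clues 1–2, Daria and Hana are ruled out for floor 2.
With clues 1–3, Divya is ruled out for floor 2.
With clues 1–5, Elif and Rosa are ruled out for floor 2.
So floor 2 is Ximena.

Ximena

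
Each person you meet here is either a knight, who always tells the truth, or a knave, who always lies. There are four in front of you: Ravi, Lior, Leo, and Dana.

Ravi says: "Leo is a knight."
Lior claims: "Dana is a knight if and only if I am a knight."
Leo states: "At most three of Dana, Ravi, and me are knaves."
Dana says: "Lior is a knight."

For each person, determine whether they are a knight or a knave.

Ravi: knight, Lior: knight, Leo: knight, Dana: knight

Regardless of anyone's role, Leo's statement is true, so Leo is a knight.
With that fixed, Ravi's statement is true, so Ravi is a knight.
Consider Lior. Suppose Lior is a knave.
Then no assignment of the remaining roles makes every statement match its speaker's type — contradiction.
So Lior is a knight.
With that fixed, Dana's statement is true, so Dana is a knight.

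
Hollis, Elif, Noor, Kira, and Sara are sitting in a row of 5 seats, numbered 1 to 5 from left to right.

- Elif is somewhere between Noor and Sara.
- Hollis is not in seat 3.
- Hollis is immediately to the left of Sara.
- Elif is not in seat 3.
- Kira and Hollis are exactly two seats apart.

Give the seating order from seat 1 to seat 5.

Hollis, Sara, Kira, Elif, Noor

From clue 1: Elif is in {2,3,4}.
From clues 1–3: Hollis is in {1,2,4}.
From clues 1–4: Elif is in {2,4}.
From clues 1–5: Hollis → seat 1, Sara → seat 2, Kira → seat 3, Elif → seat 4, Noor → seat 5.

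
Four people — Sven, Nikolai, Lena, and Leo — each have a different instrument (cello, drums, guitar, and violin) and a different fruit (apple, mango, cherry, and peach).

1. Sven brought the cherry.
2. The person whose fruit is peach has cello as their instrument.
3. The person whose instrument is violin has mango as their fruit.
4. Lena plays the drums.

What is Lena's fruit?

Clue 1 rules out cherry for Lena's fruit.
With clues 1–4, mango and peach are impossible for Lena's fruit.
That leaves apple.

apple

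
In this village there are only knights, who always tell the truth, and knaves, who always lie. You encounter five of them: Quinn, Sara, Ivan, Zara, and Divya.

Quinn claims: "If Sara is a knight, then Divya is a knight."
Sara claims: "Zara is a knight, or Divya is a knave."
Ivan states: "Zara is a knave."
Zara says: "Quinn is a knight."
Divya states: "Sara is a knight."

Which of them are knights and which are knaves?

Consider Quinn. Suppose Quinn is a knave.
Then no assignment of the remaining roles makes every statement match its speaker's type — contradiction.
So Quinn is a knight.
With that fixed, Zara's statement is true, so Zara is a knight.
With that fixed, Sara's statement is true, so Sara is a knight.
With that fixed, Ivan's statement is false, so Ivan is a knave.
With that fixed, Divya's statement is true, so Divya is a knight.

Quinn: knight, Sara: knight, Ivan: knave, Zara: knight, Divya: knight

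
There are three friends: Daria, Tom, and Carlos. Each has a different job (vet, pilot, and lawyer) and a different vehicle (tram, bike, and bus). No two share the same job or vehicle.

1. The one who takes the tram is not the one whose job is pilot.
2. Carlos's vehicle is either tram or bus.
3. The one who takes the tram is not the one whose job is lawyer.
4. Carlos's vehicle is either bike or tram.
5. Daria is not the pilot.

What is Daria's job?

lawyer

With clues 1–4, vet is impossible for Daria's job.
With clues 1–5, pilot is impossible for Daria's job.
That leaves lawyer.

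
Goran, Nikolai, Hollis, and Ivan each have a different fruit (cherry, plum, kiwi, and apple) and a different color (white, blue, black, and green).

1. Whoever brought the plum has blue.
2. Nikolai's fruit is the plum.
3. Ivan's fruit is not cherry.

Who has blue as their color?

With clues 1–2, Goran, Hollis, and Ivan are impossible for the one with color blue.
That leaves Nikolai.

Nikolai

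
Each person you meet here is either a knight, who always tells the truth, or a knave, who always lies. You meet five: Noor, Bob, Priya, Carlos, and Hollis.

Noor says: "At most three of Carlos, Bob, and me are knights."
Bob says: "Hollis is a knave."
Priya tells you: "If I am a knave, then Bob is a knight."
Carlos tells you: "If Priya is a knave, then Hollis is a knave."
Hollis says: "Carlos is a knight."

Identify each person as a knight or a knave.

Noor: knight, Bob: knave, Priya: knight, Carlos: knight, Hollis: knight

Regardless of anyone's role, Noor's statement is true, so Noor is a knight.
Consider Bob. Suppose Bob is a knight.
Then no assignment of the remaining roles makes every statement match its speaker's type — contradiction.
So Bob is a knave.
Consider Priya. Suppose Priya is a knave.
Then no assignment of the remaining roles makes every statement match its speaker's type — contradiction.
So Priya is a knight.
With that fixed, Carlos's statement is true, so Carlos is a knight.
With that fixed, Hollis's statement is true, so Hollis is a knight.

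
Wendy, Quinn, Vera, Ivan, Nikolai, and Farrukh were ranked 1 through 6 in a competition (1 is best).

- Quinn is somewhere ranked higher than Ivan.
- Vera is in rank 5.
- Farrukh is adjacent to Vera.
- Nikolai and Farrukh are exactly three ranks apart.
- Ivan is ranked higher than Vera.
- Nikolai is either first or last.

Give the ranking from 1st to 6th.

Nikolai, Quinn, Ivan, Farrukh, Vera, Wendy

From clue 1: Quinn is in {1,2,3,4,5}.
From clues 1–2: Vera → rank 5.
From clues 1–3: Farrukh is in {4,6}.
From clues 1–4: Nikolai is in {1,3}.
From clues 1–5: Quinn is in {1,2}.
From clues 1–6: Nikolai → rank 1, Quinn → rank 2, Ivan → rank 3, Farrukh → rank 4, Wendy → rank 6.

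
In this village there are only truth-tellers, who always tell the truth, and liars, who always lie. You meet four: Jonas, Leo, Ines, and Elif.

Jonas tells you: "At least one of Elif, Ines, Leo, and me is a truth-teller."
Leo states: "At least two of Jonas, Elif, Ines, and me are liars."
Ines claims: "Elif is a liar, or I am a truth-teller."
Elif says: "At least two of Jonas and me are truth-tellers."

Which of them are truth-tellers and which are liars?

Consider Jonas. Suppose Jonas is a liar.
Then no assignment of the remaining roles makes every statement match its speaker's type — contradiction.
So Jonas is a truth-teller.
Consider Leo. Suppose Leo is a truth-teller.
Then no assignment of the remaining roles makes every statement match its speaker's type — contradiction.
So Leo is a liar.
Consider Ines. Suppose Ines is a liar.
Then Leo's statement comes out true, contradicting Leo being a liar.
So Ines is a truth-teller.
Consider Elif. Suppose Elif is a liar.
Then Leo's statement comes out true, contradicting Leo being a liar.
So Elif is a truth-teller.

Jonas: truth-teller, Leo: liar, Ines: truth-teller, Elif: truth-teller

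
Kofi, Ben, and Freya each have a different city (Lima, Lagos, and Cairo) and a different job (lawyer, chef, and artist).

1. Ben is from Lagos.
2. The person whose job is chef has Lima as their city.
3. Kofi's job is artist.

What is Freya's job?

chef

With clues 1–3, artist and lawyer are impossible for Freya's job.
That leaves chef.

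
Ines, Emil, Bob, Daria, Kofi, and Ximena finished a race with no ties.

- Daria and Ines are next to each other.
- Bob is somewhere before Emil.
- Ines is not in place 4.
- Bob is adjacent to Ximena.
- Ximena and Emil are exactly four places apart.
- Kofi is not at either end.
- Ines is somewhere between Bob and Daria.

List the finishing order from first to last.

Bob, Ximena, Ines, Daria, Kofi, Emil

From clues 1–2: Emil is in {2,3,4,5,6}.
From clues 1–3: Ines is in {1,2,3,5,6}.
From clues 1–4: Emil is in {3,4,5,6}.
From clues 1–5: Daria → place 4.
From clues 1–6: Bob → place 1, Ximena → place 2, Emil → place 6.
From clues 1–7: Ines → place 3, Kofi → place 5.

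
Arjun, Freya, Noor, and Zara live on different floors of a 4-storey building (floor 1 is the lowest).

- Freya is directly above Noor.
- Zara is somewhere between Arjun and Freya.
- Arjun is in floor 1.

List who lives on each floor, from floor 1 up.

Arjun, Zara, Noor, Freya

From clue 1: Freya is in {2,3,4}.
From clues 1–2: Arjun is in {1,4}.
From clues 1–3: Arjun → floor 1, Zara → floor 2, Noor → floor 3, Freya → floor 4.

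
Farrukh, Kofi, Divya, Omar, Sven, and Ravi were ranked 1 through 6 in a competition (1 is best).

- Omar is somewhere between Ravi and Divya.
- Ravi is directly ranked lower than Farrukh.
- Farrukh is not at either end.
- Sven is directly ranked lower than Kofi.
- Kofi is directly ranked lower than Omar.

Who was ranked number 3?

With clues 1–4, Omar and Ravi are ruled out for rank 3.
With clues 1–5, Divya, Farrukh, and Sven are ruled out for rank 3.
So rank 3 is Kofi.

Kofi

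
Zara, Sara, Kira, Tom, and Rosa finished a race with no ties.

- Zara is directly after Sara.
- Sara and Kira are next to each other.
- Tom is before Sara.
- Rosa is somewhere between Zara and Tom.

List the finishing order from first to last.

Tom, Rosa, Kira, Sara, Zara

From clue 1: Zara is in {2,3,4,5}.
From clues 1–2: Zara is in {3,4,5}.
From clues 1–3: Zara is in {4,5}.
From clues 1–4: Tom → place 1, Rosa → place 2, Kira → place 3, Sara → place 4, Zara → place 5.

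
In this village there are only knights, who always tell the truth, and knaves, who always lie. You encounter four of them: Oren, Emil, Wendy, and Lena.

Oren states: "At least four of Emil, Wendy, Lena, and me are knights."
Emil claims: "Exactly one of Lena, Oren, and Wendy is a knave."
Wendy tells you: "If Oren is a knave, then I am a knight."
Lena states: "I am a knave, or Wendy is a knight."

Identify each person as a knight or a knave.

Consider Oren. Suppose Oren is a knight.
Then no assignment of the remaining roles makes every statement match its speaker's type — contradiction.
So Oren is a knave.
Consider Emil. Suppose Emil is a knave.
Then no assignment of the remaining roles makes every statement match its speaker's type — contradiction.
So Emil is a knight.
Consider Wendy. Suppose Wendy is a knave.
Then Emil's statement comes out false, contradicting Emil being a knight.
So Wendy is a knight.
With that fixed, Lena's statement is true, so Lena is a knight.

Oren: knave, Emil: knight, Wendy: knight, Lena: knight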